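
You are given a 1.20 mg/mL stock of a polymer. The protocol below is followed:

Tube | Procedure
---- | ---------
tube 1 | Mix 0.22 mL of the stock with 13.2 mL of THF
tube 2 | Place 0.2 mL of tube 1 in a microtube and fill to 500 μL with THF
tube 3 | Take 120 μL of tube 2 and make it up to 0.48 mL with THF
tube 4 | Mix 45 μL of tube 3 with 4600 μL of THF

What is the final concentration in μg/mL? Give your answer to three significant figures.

0.0191 μg/mL

Step 1: 0.22 mL + 13.2 mL = 13.42 mL total → factor 13.42/0.22 = 61
Step 2: 0.2 mL brought to 500 μL → factor 0.5/0.2 = 2.5
Step 3: 120 μL brought to 0.48 mL → factor 480/120 = 4
Step 4: 45 μL + 4600 μL = 4645 μL total → factor 4645/45 = 103.22
Overall dilution factor = 61 × 2.5 × 4 × 103.22 = 62966
Final = 1.20 mg/mL / 62966 = 1.906 × 10^-5 mg/mL = 0.0191 μg/mL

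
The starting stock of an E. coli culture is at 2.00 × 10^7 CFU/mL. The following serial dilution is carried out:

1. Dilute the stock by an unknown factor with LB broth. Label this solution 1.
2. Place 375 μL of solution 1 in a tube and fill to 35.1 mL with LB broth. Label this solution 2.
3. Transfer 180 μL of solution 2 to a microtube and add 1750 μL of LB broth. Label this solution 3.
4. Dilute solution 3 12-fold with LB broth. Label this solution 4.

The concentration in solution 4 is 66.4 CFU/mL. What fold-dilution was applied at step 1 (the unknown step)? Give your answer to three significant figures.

Step 1: unknown factor x
Step 2: 375 μL brought to 35.1 mL → factor 35100/375 = 93.6
Step 3: 180 μL + 1750 μL = 1930 μL total → factor 1930/180 = 10.722
Step 4: 12-fold → factor 12
Product of known-step factors = 12043
Overall factor = 2.00 × 10^7 CFU/mL / (66.4 CFU/mL) = 3.012 × 10^5
x = 3.012 × 10^5 / 12043 = 25.0

25.0-fold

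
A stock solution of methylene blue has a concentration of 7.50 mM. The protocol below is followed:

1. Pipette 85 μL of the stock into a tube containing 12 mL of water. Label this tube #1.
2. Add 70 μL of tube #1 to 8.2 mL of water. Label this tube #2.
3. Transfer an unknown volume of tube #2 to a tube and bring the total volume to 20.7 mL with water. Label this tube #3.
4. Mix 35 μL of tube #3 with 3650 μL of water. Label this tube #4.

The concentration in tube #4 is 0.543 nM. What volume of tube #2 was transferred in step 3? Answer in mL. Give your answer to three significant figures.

Step 1: 85 μL + 12 mL = 12085 μL total → factor 12085/85 = 142.18
Step 2: 70 μL + 8.2 mL = 8270 μL total → factor 8270/70 = 118.14
Step 3: v brought to 20.7 mL → factor = 20.7 mL/v
Step 4: 35 μL + 3650 μL = 3685 μL total → factor 3685/35 = 105.29
Product of known-step factors = 1.7685 × 10^6
Overall factor = 7.50 mM / (0.543 nM) = 1.3812 × 10^7
Step-3 factor = 1.3812 × 10^7 / 1.7685 × 10^6 = 7.8101
v = 20.7 mL / 7.8101 = 2.65 mL

2.65 mL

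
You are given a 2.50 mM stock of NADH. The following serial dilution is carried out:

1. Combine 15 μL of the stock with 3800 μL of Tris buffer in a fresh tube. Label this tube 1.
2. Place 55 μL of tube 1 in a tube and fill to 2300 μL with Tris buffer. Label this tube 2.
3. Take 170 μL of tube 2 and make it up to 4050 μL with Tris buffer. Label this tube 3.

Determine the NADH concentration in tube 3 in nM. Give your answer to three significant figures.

Step 1: 15 μL + 3800 μL = 3815 μL total → factor 3815/15 = 254.33
Step 2: 55 μL brought to 2300 μL → factor 2300/55 = 41.818
Step 3: 170 μL brought to 4050 μL → factor 4050/170 = 23.824
Overall dilution factor = 254.33 × 41.818 × 23.824 = 2.5338 × 10^5
Final = 2.50 mM / 2.5338 × 10^5 = 9.867 × 10^-6 mM = 9.87 nM

9.87 nM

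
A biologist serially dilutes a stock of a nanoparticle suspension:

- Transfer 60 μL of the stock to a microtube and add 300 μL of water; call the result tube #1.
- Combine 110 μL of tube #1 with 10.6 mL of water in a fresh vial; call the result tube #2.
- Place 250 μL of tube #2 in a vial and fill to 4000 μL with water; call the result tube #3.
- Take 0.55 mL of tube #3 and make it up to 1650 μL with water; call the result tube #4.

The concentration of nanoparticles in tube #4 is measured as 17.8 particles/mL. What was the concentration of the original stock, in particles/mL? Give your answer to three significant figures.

4.99 × 10^5 particles/mL

Step 1: 60 μL + 300 μL = 360 μL total → factor 360/60 = 6
Step 2: 110 μL + 10.6 mL = 10710 μL total → factor 10710/110 = 97.364
Step 3: 250 μL brought to 4000 μL → factor 4000/250 = 16
Step 4: 0.55 mL brought to 1650 μL → factor 1.65/0.55 = 3
Overall dilution factor = 6 × 97.364 × 16 × 3 = 28041
Stock = 17.8 particles/mL × 28041 = 4.99 × 10^5 particles/mL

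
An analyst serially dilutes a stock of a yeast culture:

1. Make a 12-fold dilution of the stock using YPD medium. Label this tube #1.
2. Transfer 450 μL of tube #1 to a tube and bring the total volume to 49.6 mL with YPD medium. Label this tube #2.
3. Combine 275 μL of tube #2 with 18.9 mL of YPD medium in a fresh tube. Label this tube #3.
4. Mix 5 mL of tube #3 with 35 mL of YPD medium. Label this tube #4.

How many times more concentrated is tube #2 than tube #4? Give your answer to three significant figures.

Step 1: 12-fold → factor 12
Step 2: 450 μL brought to 49.6 mL → factor 49600/450 = 110.22
Step 3: 275 μL + 18.9 mL = 19175 μL total → factor 19175/275 = 69.727
Step 4: 5 mL + 35 mL = 40 mL total → factor 40/5 = 8
Dilution factor to tube #2 = 1322.7; to tube #4 = 7.3781 × 10^5
[tube #2]/[tube #4] = (factor to tube #4)/(factor to tube #2) = 7.3781 × 10^5/1322.7 = 558

558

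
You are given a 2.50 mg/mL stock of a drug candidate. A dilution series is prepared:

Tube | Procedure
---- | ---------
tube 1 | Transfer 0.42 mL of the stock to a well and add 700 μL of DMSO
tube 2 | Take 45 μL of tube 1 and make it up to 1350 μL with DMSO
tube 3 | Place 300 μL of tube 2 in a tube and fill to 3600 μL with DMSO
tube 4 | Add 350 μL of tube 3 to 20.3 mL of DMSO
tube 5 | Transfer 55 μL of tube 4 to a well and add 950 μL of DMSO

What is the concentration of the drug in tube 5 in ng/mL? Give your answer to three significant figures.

Step 1: 0.42 mL + 700 μL = 1.12 mL total → factor 1.12/0.42 = 2.6667
Step 2: 45 μL brought to 1350 μL → factor 1350/45 = 30
Step 3: 300 μL brought to 3600 μL → factor 3600/300 = 12
Step 4: 350 μL + 20.3 mL = 20650 μL total → factor 20650/350 = 59
Step 5: 55 μL + 950 μL = 1005 μL total → factor 1005/55 = 18.273
Overall dilution factor = 2.6667 × 30 × 12 × 59 × 18.273 = 1.035 × 10^6
Final = 2.50 mg/mL / 1.035 × 10^6 = 2.416 × 10^-6 mg/mL = 2.42 ng/mL

2.42 ng/mL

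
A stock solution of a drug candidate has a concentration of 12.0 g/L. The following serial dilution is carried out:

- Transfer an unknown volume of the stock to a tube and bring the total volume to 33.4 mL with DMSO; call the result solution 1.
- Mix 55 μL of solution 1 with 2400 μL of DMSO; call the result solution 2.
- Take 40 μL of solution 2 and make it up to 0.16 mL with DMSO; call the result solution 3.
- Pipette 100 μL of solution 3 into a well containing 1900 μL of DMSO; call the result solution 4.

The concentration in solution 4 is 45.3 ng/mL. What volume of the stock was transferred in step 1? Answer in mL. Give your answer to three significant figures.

Step 1: v brought to 33.4 mL → factor = 33.4 mL/v
Step 2: 55 μL + 2400 μL = 2455 μL total → factor 2455/55 = 44.636
Step 3: 40 μL brought to 0.16 mL → factor 160/40 = 4
Step 4: 100 μL + 1900 μL = 2000 μL total → factor 2000/100 = 20
Product of known-step factors = 3570.9
Overall factor = 12.0 g/L / (45.3 ng/mL) = 2.649 × 10^5
Step-1 factor = 2.649 × 10^5 / 3570.9 = 74.183
v = 33.4 mL / 74.183 = 0.450 mL

0.450 mL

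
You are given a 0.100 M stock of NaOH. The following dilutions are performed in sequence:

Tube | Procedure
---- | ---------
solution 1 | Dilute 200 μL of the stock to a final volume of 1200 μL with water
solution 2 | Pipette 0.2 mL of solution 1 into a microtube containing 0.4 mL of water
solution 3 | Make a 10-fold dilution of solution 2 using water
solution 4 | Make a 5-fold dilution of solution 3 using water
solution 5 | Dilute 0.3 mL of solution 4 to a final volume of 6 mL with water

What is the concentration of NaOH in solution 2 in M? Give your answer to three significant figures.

Step 1: 200 μL brought to 1200 μL → factor 1200/200 = 6
Step 2: 0.2 mL + 0.4 mL = 0.6 mL total → factor 0.6/0.2 = 3
Dilution factor through solution 2 = 6 × 3 = 18
[solution 2] = 0.100 M / 18 = 0.00556 M

0.00556 M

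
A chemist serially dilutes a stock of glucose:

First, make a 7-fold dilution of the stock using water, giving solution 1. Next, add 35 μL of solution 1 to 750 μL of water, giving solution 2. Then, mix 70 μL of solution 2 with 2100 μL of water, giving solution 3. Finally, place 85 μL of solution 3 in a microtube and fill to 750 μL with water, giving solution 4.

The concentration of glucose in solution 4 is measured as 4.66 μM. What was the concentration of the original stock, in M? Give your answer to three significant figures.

Step 1: 7-fold → factor 7
Step 2: 35 μL + 750 μL = 785 μL total → factor 785/35 = 22.429
Step 3: 70 μL + 2100 μL = 2170 μL total → factor 2170/70 = 31
Step 4: 85 μL brought to 750 μL → factor 750/85 = 8.8235
Overall dilution factor = 7 × 22.429 × 31 × 8.8235 = 42944
Stock = 4.66 μM × 42944 = 2.001 × 10^5 μM = 0.200 M

0.200 M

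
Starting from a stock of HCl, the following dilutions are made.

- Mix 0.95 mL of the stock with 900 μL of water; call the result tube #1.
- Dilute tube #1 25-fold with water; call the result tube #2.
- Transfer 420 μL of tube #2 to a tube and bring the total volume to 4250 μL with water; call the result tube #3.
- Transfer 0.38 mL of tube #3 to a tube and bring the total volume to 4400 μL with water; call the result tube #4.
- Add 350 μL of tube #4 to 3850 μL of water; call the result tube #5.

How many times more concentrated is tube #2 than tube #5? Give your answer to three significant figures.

1.41 × 10^3

Step 1: 0.95 mL + 900 μL = 1.85 mL total → factor 1.85/0.95 = 1.9474
Step 2: 25-fold → factor 25
Step 3: 420 μL brought to 4250 μL → factor 4250/420 = 10.119
Step 4: 0.38 mL brought to 4400 μL → factor 4.4/0.38 = 11.579
Step 5: 350 μL + 3850 μL = 4200 μL total → factor 4200/350 = 12
Dilution factor to tube #2 = 48.684; to tube #5 = 68451
[tube #2]/[tube #5] = (factor to tube #5)/(factor to tube #2) = 68451/48.684 = 1.41 × 10^3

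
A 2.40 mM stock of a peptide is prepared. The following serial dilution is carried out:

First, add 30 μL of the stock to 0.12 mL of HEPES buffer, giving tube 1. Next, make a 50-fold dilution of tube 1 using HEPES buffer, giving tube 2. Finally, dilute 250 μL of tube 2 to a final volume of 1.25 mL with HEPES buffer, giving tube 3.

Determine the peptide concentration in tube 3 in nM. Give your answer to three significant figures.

Step 1: 30 μL + 0.12 mL = 150 μL total → factor 150/30 = 5
Step 2: 50-fold → factor 50
Step 3: 250 μL brought to 1.25 mL → factor 1250/250 = 5
Overall dilution factor = 5 × 50 × 5 = 1250
Final = 2.40 mM / 1250 = 0.001920 mM = 1.92 × 10^3 nM

1.92 × 10^3 nM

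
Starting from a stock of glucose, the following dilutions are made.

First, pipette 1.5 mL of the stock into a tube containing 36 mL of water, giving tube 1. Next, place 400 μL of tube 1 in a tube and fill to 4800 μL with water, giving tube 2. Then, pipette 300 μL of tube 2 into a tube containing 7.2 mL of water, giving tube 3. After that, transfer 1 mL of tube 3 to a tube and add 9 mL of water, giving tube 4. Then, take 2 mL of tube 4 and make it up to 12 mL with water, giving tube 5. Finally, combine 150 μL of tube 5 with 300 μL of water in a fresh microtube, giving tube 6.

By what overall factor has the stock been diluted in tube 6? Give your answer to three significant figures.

Step 1: 1.5 mL + 36 mL = 37.5 mL total → factor 37.5/1.5 = 25
Step 2: 400 μL brought to 4800 μL → factor 4800/400 = 12
Step 3: 300 μL + 7.2 mL = 7500 μL total → factor 7500/300 = 25
Step 4: 1 mL + 9 mL = 10 mL total → factor 10/1 = 10
Step 5: 2 mL brought to 12 mL → factor 12/2 = 6
Step 6: 150 μL + 300 μL = 450 μL total → factor 450/150 = 3
Overall dilution factor = 25 × 12 × 25 × 10 × 6 × 3 = 1.35 × 10^6

1.35 × 10^6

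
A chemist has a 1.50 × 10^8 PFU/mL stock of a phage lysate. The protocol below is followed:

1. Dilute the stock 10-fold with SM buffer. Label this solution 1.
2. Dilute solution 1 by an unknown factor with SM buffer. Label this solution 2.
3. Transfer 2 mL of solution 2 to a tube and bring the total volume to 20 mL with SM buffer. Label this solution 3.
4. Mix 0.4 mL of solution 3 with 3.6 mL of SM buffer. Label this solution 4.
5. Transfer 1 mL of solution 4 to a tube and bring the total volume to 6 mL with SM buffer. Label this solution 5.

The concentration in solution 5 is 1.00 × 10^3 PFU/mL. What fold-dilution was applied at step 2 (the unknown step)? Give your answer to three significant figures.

25.0-fold

Step 1: 10-fold → factor 10
Step 2: unknown factor x
Step 3: 2 mL brought to 20 mL → factor 20/2 = 10
Step 4: 0.4 mL + 3.6 mL = 4 mL total → factor 4/0.4 = 10
Step 5: 1 mL brought to 6 mL → factor 6/1 = 6
Product of known-step factors = 6000
Overall factor = 1.50 × 10^8 PFU/mL / (1.00 × 10^3 PFU/mL) = 1.5 × 10^5
x = 1.5 × 10^5 / 6000 = 25.0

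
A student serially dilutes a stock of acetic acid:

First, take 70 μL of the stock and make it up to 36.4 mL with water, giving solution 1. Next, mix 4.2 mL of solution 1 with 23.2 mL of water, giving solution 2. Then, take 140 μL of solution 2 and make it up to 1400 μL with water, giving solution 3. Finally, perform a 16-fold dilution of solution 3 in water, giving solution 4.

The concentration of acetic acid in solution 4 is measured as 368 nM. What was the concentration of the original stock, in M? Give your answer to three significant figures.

Step 1: 70 μL brought to 36.4 mL → factor 36400/70 = 520
Step 2: 4.2 mL + 23.2 mL = 27.4 mL total → factor 27.4/4.2 = 6.5238
Step 3: 140 μL brought to 1400 μL → factor 1400/140 = 10
Step 4: 16-fold → factor 16
Overall dilution factor = 520 × 6.5238 × 10 × 16 = 5.4278 × 10^5
Stock = 368 nM × 5.4278 × 10^5 = 1.997 × 10^8 nM = 0.200 M

0.200 M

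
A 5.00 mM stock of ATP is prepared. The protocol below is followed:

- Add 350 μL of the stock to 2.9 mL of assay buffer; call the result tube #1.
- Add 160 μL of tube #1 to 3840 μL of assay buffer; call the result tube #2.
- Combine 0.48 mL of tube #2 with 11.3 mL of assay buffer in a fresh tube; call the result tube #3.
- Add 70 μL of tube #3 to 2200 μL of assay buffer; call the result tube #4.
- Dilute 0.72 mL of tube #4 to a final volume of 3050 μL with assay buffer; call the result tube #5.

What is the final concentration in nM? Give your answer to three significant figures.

Step 1: 350 μL + 2.9 mL = 3250 μL total → factor 3250/350 = 9.2857
Step 2: 160 μL + 3840 μL = 4000 μL total → factor 4000/160 = 25
Step 3: 0.48 mL + 11.3 mL = 11.78 mL total → factor 11.78/0.48 = 24.542
Step 4: 70 μL + 2200 μL = 2270 μL total → factor 2270/70 = 32.429
Step 5: 0.72 mL brought to 3050 μL → factor 3.05/0.72 = 4.2361
Overall dilution factor = 9.2857 × 25 × 24.542 × 32.429 × 4.2361 = 7.8263 × 10^5
Final = 5.00 mM / 7.8263 × 10^5 = 6.389 × 10^-6 mM = 6.39 nM

6.39 nM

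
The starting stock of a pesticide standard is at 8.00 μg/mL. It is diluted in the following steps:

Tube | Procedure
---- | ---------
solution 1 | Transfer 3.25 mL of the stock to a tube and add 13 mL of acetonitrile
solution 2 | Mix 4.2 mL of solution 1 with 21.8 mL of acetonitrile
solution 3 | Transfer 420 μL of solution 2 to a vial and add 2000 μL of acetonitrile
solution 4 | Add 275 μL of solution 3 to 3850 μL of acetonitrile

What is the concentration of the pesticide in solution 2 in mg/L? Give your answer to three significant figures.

Step 1: 3.25 mL + 13 mL = 16.25 mL total → factor 16.25/3.25 = 5
Step 2: 4.2 mL + 21.8 mL = 26 mL total → factor 26/4.2 = 6.1905
Dilution factor through solution 2 = 5 × 6.1905 = 30.952
[solution 2] = 8.00 μg/mL / 30.952 = 0.2585 μg/mL = 0.258 mg/L

0.258 mg/L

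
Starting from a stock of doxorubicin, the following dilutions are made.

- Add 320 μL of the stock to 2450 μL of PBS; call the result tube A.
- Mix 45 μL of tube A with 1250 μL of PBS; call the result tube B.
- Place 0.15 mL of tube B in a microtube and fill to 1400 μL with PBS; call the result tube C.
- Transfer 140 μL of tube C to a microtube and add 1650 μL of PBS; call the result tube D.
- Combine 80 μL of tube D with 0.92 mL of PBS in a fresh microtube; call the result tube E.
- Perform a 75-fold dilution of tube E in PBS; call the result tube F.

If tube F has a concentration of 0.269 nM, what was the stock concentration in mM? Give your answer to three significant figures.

Step 1: 320 μL + 2450 μL = 2770 μL total → factor 2770/320 = 8.6562
Step 2: 45 μL + 1250 μL = 1295 μL total → factor 1295/45 = 28.778
Step 3: 0.15 mL brought to 1400 μL → factor 1.4/0.15 = 9.3333
Step 4: 140 μL + 1650 μL = 1790 μL total → factor 1790/140 = 12.786
Step 5: 80 μL + 0.92 mL = 1000 μL total → factor 1000/80 = 12.5
Step 6: 75-fold → factor 75
Overall dilution factor = 8.6562 × 28.778 × 9.3333 × 12.786 × 12.5 × 75 = 2.7869 × 10^7
Stock = 0.269 nM × 2.7869 × 10^7 = 7.497 × 10^6 nM = 7.50 mM

7.50 mM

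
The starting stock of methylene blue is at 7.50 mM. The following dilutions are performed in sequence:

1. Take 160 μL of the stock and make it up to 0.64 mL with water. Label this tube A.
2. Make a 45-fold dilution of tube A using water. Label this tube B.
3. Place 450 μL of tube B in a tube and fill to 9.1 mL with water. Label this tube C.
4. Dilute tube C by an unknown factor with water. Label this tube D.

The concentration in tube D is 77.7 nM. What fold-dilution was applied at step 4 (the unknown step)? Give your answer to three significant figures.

Step 1: 160 μL brought to 0.64 mL → factor 640/160 = 4
Step 2: 45-fold → factor 45
Step 3: 450 μL brought to 9.1 mL → factor 9100/450 = 20.222
Step 4: unknown factor x
Product of known-step factors = 3640
Overall factor = 7.50 mM / (77.7 nM) = 96525
x = 96525 / 3640 = 26.5

26.5-fold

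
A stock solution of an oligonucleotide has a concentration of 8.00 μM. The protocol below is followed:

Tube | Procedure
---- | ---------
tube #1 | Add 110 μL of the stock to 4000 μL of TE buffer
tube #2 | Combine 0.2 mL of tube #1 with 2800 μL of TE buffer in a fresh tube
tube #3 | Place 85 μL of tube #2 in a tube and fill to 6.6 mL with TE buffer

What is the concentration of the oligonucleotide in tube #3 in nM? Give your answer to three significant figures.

Step 1: 110 μL + 4000 μL = 4110 μL total → factor 4110/110 = 37.364
Step 2: 0.2 mL + 2800 μL = 3 mL total → factor 3/0.2 = 15
Step 3: 85 μL brought to 6.6 mL → factor 6600/85 = 77.647
Overall dilution factor = 37.364 × 15 × 77.647 = 43518
Final = 8.00 μM / 43518 = 0.0001838 μM = 0.184 nM

0.184 nM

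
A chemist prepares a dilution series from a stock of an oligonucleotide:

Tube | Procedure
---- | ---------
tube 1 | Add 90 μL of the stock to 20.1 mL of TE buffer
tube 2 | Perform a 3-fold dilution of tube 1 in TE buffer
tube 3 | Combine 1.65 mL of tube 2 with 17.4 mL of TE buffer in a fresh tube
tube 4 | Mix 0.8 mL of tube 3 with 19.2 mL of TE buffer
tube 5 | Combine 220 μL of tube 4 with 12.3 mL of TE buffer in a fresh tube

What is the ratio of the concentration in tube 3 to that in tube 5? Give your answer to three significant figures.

1.42 × 10^3

Step 1: 90 μL + 20.1 mL = 20190 μL total → factor 20190/90 = 224.33
Step 2: 3-fold → factor 3
Step 3: 1.65 mL + 17.4 mL = 19.05 mL total → factor 19.05/1.65 = 11.545
Step 4: 0.8 mL + 19.2 mL = 20 mL total → factor 20/0.8 = 25
Step 5: 220 μL + 12.3 mL = 12520 μL total → factor 12520/220 = 56.909
Dilution factor to tube 3 = 7770.1; to tube 5 = 1.1055 × 10^7
[tube 3]/[tube 5] = (factor to tube 5)/(factor to tube 3) = 1.1055 × 10^7/7770.1 = 1.42 × 10^3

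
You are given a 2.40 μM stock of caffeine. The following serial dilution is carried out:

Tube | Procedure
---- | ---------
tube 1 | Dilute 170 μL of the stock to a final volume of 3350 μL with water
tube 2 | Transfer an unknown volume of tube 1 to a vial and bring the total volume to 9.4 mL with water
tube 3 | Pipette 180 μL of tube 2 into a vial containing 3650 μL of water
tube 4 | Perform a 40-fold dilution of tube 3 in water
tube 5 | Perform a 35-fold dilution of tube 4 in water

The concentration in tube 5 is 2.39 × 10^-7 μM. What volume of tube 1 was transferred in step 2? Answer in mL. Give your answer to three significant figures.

0.549 mL

Step 1: 170 μL brought to 3350 μL → factor 3350/170 = 19.706
Step 2: v brought to 9.4 mL → factor = 9.4 mL/v
Step 3: 180 μL + 3650 μL = 3830 μL total → factor 3830/180 = 21.278
Step 4: 40-fold → factor 40
Step 5: 35-fold → factor 35
Product of known-step factors = 5.8702 × 10^5
Overall factor = 2.40 μM / (2.39 × 10^-7 μM) = 1.0042 × 10^7
Step-2 factor = 1.0042 × 10^7 / 5.8702 × 10^5 = 17.107
v = 9.4 mL / 17.107 = 0.549 mL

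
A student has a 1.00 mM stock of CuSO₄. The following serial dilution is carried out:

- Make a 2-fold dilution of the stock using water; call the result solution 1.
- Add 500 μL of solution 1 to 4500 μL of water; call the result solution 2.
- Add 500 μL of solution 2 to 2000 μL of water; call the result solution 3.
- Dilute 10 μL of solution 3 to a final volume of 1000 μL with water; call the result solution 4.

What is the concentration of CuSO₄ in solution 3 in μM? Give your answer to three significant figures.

10.0 μM

Step 1: 2-fold → factor 2
Step 2: 500 μL + 4500 μL = 5000 μL total → factor 5000/500 = 10
Step 3: 500 μL + 2000 μL = 2500 μL total → factor 2500/500 = 5
Dilution factor through solution 3 = 2 × 10 × 5 = 100
[solution 3] = 1.00 mM / 100 = 0.01000 mM = 10.0 μM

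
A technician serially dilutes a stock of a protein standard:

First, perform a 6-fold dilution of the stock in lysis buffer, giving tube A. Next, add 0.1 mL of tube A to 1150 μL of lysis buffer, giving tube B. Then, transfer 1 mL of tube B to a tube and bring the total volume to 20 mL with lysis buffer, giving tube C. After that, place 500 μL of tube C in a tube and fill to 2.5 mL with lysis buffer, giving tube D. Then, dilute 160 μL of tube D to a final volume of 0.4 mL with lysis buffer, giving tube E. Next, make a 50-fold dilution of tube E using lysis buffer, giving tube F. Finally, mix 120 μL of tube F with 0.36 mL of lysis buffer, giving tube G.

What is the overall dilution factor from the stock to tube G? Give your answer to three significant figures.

Step 1: 6-fold → factor 6
Step 2: 0.1 mL + 1150 μL = 1.25 mL total → factor 1.25/0.1 = 12.5
Step 3: 1 mL brought to 20 mL → factor 20/1 = 20
Step 4: 500 μL brought to 2.5 mL → factor 2500/500 = 5
Step 5: 160 μL brought to 0.4 mL → factor 400/160 = 2.5
Step 6: 50-fold → factor 50
Step 7: 120 μL + 0.36 mL = 480 μL total → factor 480/120 = 4
Overall dilution factor = 6 × 12.5 × 20 × 5 × 2.5 × 50 × 4 = 3.75 × 10^6

3.75 × 10^6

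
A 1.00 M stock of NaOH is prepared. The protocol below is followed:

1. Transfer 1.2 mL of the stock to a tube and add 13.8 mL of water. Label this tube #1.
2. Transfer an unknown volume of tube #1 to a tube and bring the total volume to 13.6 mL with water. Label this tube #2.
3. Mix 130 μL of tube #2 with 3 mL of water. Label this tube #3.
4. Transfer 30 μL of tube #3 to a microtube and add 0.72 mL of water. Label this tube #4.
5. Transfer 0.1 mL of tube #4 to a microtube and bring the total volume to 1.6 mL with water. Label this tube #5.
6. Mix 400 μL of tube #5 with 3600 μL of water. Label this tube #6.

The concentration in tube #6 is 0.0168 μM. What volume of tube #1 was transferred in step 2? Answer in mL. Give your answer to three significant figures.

0.275 mL

Step 1: 1.2 mL + 13.8 mL = 15 mL total → factor 15/1.2 = 12.5
Step 2: v brought to 13.6 mL → factor = 13.6 mL/v
Step 3: 130 μL + 3 mL = 3130 μL total → factor 3130/130 = 24.077
Step 4: 30 μL + 0.72 mL = 750 μL total → factor 750/30 = 25
Step 5: 0.1 mL brought to 1.6 mL → factor 1.6/0.1 = 16
Step 6: 400 μL + 3600 μL = 4000 μL total → factor 4000/400 = 10
Product of known-step factors = 1.2038 × 10^6
Overall factor = 1.00 M / (0.0168 μM) = 5.9524 × 10^7
Step-2 factor = 5.9524 × 10^7 / 1.2038 × 10^6 = 49.445
v = 13.6 mL / 49.445 = 0.275 mL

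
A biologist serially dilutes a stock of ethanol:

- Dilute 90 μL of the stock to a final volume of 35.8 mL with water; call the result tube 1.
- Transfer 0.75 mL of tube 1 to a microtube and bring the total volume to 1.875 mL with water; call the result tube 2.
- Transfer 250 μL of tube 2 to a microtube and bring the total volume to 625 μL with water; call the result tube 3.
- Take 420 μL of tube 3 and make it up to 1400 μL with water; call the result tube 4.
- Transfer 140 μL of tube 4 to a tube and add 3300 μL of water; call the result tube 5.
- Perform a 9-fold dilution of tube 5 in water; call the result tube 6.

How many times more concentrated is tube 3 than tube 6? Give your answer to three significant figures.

Step 1: 90 μL brought to 35.8 mL → factor 35800/90 = 397.78
Step 2: 0.75 mL brought to 1.875 mL → factor 1.875/0.75 = 2.5
Step 3: 250 μL brought to 625 μL → factor 625/250 = 2.5
Step 4: 420 μL brought to 1400 μL → factor 1400/420 = 3.3333
Step 5: 140 μL + 3300 μL = 3440 μL total → factor 3440/140 = 24.571
Step 6: 9-fold → factor 9
Dilution factor to tube 3 = 2486.1; to tube 6 = 1.8326 × 10^6
[tube 3]/[tube 6] = (factor to tube 6)/(factor to tube 3) = 1.8326 × 10^6/2486.1 = 737

737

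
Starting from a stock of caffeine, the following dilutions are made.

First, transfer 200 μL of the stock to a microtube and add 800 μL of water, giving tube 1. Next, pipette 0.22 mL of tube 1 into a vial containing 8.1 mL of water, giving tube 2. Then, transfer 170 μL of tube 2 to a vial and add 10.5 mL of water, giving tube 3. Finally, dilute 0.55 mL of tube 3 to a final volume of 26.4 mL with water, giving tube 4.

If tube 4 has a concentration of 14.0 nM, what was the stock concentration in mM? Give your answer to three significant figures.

7.98 mM

Step 1: 200 μL + 800 μL = 1000 μL total → factor 1000/200 = 5
Step 2: 0.22 mL + 8.1 mL = 8.32 mL total → factor 8.32/0.22 = 37.818
Step 3: 170 μL + 10.5 mL = 10670 μL total → factor 10670/170 = 62.765
Step 4: 0.55 mL brought to 26.4 mL → factor 26.4/0.55 = 48
Overall dilution factor = 5 × 37.818 × 62.765 × 48 = 5.6968 × 10^5
Stock = 14.0 nM × 5.6968 × 10^5 = 7.975 × 10^6 nM = 7.98 mM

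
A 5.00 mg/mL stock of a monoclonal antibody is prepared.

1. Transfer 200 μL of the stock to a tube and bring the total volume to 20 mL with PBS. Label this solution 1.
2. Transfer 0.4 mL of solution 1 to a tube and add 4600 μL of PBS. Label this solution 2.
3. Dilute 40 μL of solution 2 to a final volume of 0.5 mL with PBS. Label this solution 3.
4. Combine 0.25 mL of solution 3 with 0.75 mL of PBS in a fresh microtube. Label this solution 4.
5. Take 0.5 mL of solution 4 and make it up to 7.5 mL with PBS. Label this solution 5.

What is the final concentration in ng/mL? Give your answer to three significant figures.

5.33 ng/mL

Step 1: 200 μL brought to 20 mL → factor 20000/200 = 100
Step 2: 0.4 mL + 4600 μL = 5 mL total → factor 5/0.4 = 12.5
Step 3: 40 μL brought to 0.5 mL → factor 500/40 = 12.5
Step 4: 0.25 mL + 0.75 mL = 1 mL total → factor 1/0.25 = 4
Step 5: 0.5 mL brought to 7.5 mL → factor 7.5/0.5 = 15
Overall dilution factor = 100 × 12.5 × 12.5 × 4 × 15 = 9.375 × 10^5
Final = 5.00 mg/mL / 9.375 × 10^5 = 5.333 × 10^-6 mg/mL = 5.33 ng/mL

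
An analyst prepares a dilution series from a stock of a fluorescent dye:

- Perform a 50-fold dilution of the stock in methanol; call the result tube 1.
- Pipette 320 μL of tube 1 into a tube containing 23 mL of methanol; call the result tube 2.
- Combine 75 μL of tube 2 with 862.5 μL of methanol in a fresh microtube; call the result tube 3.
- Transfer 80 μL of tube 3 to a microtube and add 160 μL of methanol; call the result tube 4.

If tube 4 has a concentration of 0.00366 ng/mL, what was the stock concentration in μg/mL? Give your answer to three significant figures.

Step 1: 50-fold → factor 50
Step 2: 320 μL + 23 mL = 23320 μL total → factor 23320/320 = 72.875
Step 3: 75 μL + 862.5 μL = 937.5 μL total → factor 937.5/75 = 12.5
Step 4: 80 μL + 160 μL = 240 μL total → factor 240/80 = 3
Overall dilution factor = 50 × 72.875 × 12.5 × 3 = 1.3664 × 10^5
Stock = 0.00366 ng/mL × 1.3664 × 10^5 = 500.1 ng/mL = 0.500 μg/mL

0.500 μg/mL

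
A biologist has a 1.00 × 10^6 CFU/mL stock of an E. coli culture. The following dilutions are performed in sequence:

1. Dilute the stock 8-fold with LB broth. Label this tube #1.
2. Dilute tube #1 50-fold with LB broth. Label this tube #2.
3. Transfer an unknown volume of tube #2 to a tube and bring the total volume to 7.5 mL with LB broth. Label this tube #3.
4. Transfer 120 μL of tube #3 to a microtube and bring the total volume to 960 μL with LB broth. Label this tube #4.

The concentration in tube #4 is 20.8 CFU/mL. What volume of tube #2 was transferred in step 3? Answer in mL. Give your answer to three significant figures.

0.499 mL

Step 1: 8-fold → factor 8
Step 2: 50-fold → factor 50
Step 3: v brought to 7.5 mL → factor = 7.5 mL/v
Step 4: 120 μL brought to 960 μL → factor 960/120 = 8
Product of known-step factors = 3200
Overall factor = 1.00 × 10^6 CFU/mL / (20.8 CFU/mL) = 48077
Step-3 factor = 48077 / 3200 = 15.024
v = 7.5 mL / 15.024 = 0.499 mL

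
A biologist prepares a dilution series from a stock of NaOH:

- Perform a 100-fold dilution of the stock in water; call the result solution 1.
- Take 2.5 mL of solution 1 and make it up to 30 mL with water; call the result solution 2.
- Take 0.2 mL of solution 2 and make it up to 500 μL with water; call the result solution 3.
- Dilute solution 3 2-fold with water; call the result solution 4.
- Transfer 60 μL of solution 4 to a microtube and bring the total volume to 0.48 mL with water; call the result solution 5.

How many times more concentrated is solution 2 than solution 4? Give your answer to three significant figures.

5.00

Step 1: 100-fold → factor 100
Step 2: 2.5 mL brought to 30 mL → factor 30/2.5 = 12
Step 3: 0.2 mL brought to 500 μL → factor 0.5/0.2 = 2.5
Step 4: 2-fold → factor 2
Dilution factor to solution 2 = 1200; to solution 4 = 6000
[solution 2]/[solution 4] = (factor to solution 4)/(factor to solution 2) = 6000/1200 = 5.00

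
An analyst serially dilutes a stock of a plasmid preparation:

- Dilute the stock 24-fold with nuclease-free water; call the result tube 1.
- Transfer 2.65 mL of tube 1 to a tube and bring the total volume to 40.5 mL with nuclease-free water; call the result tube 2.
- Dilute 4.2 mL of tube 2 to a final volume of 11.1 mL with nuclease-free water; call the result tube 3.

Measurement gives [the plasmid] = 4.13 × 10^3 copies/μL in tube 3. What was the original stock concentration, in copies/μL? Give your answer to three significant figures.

Step 1: 24-fold → factor 24
Step 2: 2.65 mL brought to 40.5 mL → factor 40.5/2.65 = 15.283
Step 3: 4.2 mL brought to 11.1 mL → factor 11.1/4.2 = 2.6429
Overall dilution factor = 24 × 15.283 × 2.6429 = 969.38
Stock = 4.13 × 10^3 copies/μL × 969.38 = 4.00 × 10^6 copies/μL

4.00 × 10^6 copies/μL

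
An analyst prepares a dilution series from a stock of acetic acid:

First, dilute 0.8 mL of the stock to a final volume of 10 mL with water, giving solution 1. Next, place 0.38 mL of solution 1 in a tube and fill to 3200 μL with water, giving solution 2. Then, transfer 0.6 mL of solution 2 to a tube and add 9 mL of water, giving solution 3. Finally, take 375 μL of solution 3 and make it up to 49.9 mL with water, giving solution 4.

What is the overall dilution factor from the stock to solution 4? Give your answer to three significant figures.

2.24 × 10^5

Step 1: 0.8 mL brought to 10 mL → factor 10/0.8 = 12.5
Step 2: 0.38 mL brought to 3200 μL → factor 3.2/0.38 = 8.4211
Step 3: 0.6 mL + 9 mL = 9.6 mL total → factor 9.6/0.6 = 16
Step 4: 375 μL brought to 49.9 mL → factor 49900/375 = 133.07
Overall dilution factor = 12.5 × 8.4211 × 16 × 133.07 = 2.2411 × 10^5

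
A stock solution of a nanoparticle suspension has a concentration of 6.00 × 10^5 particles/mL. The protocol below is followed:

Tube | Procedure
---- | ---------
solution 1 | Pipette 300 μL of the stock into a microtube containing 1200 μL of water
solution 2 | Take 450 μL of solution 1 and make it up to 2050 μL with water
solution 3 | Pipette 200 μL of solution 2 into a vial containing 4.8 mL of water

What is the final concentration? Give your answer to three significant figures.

1.05 × 10^3 particles/mL

Step 1: 300 μL + 1200 μL = 1500 μL total → factor 1500/300 = 5
Step 2: 450 μL brought to 2050 μL → factor 2050/450 = 4.5556
Step 3: 200 μL + 4.8 mL = 5000 μL total → factor 5000/200 = 25
Overall dilution factor = 5 × 4.5556 × 25 = 569.44
Final = 6.00 × 10^5 particles/mL / 569.44 = 1.05 × 10^3 particles/mL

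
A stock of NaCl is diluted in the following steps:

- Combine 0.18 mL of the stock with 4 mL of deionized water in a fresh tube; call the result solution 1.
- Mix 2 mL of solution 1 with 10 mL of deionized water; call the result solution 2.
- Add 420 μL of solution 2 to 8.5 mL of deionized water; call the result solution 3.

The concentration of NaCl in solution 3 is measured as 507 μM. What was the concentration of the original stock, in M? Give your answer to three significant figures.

Step 1: 0.18 mL + 4 mL = 4.18 mL total → factor 4.18/0.18 = 23.222
Step 2: 2 mL + 10 mL = 12 mL total → factor 12/2 = 6
Step 3: 420 μL + 8.5 mL = 8920 μL total → factor 8920/420 = 21.238
Overall dilution factor = 23.222 × 6 × 21.238 = 2959.2
Stock = 507 μM × 2959.2 = 1.500 × 10^6 μM = 1.50 M

1.50 M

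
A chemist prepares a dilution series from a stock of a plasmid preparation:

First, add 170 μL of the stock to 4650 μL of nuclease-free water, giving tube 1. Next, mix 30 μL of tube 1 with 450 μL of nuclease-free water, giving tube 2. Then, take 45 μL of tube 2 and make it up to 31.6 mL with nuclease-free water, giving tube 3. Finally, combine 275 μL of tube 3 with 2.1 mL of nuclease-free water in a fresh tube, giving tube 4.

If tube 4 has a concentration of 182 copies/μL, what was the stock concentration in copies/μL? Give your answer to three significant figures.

5.01 × 10^8 copies/μL

Step 1: 170 μL + 4650 μL = 4820 μL total → factor 4820/170 = 28.353
Step 2: 30 μL + 450 μL = 480 μL total → factor 480/30 = 16
Step 3: 45 μL brought to 31.6 mL → factor 31600/45 = 702.22
Step 4: 275 μL + 2.1 mL = 2375 μL total → factor 2375/275 = 8.6364
Overall dilution factor = 28.353 × 16 × 702.22 × 8.6364 = 2.7512 × 10^6
Stock = 182 copies/μL × 2.7512 × 10^6 = 5.01 × 10^8 copies/μL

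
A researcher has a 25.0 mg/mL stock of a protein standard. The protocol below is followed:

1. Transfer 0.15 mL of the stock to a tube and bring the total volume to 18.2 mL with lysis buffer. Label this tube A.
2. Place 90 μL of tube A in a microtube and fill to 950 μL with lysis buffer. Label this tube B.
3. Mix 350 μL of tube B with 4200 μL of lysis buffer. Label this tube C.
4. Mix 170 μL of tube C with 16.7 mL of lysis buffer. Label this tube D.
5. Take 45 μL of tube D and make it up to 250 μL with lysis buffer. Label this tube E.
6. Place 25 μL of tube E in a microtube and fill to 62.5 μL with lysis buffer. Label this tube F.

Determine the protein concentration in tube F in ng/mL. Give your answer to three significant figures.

1.09 ng/mL

Step 1: 0.15 mL brought to 18.2 mL → factor 18.2/0.15 = 121.33
Step 2: 90 μL brought to 950 μL → factor 950/90 = 10.556
Step 3: 350 μL + 4200 μL = 4550 μL total → factor 4550/350 = 13
Step 4: 170 μL + 16.7 mL = 16870 μL total → factor 16870/170 = 99.235
Step 5: 45 μL brought to 250 μL → factor 250/45 = 5.5556
Step 6: 25 μL brought to 62.5 μL → factor 62.5/25 = 2.5
Overall dilution factor = 121.33 × 10.556 × 13 × 99.235 × 5.5556 × 2.5 = 2.2948 × 10^7
Final = 25.0 mg/mL / 2.2948 × 10^7 = 1.089 × 10^-6 mg/mL = 1.09 ng/mL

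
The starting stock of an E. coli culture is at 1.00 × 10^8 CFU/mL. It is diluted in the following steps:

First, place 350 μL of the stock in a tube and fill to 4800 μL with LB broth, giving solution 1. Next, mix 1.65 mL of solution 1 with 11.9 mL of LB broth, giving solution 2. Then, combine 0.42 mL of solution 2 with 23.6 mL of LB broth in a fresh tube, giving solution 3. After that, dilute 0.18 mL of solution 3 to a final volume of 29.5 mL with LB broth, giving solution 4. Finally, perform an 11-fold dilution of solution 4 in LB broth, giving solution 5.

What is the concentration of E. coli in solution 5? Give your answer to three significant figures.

Step 1: 350 μL brought to 4800 μL → factor 4800/350 = 13.714
Step 2: 1.65 mL + 11.9 mL = 13.55 mL total → factor 13.55/1.65 = 8.2121
Step 3: 0.42 mL + 23.6 mL = 24.02 mL total → factor 24.02/0.42 = 57.19
Step 4: 0.18 mL brought to 29.5 mL → factor 29.5/0.18 = 163.89
Step 5: 11-fold → factor 11
Overall dilution factor = 13.714 × 8.2121 × 57.19 × 163.89 × 11 = 1.1612 × 10^7
Final = 1.00 × 10^8 CFU/mL / 1.1612 × 10^7 = 8.61 CFU/mL

8.61 CFU/mL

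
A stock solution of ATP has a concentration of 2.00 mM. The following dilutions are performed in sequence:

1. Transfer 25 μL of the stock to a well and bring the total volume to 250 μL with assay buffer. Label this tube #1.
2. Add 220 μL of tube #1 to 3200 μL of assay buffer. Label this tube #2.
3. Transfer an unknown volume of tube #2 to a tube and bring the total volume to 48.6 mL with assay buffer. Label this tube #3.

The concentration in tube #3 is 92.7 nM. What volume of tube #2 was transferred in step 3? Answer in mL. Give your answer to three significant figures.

0.350 mL

Step 1: 25 μL brought to 250 μL → factor 250/25 = 10
Step 2: 220 μL + 3200 μL = 3420 μL total → factor 3420/220 = 15.545
Step 3: v brought to 48.6 mL → factor = 48.6 mL/v
Product of known-step factors = 155.45
Overall factor = 2.00 mM / (92.7 nM) = 21575
Step-3 factor = 21575 / 155.45 = 138.79
v = 48.6 mL / 138.79 = 0.350 mL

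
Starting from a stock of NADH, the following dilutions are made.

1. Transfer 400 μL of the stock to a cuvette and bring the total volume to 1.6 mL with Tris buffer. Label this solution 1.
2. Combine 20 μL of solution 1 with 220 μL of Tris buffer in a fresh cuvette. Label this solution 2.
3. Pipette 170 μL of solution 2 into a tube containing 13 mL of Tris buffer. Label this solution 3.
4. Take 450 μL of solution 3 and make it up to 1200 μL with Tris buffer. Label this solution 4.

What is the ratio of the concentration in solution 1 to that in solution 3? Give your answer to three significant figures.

930

Step 1: 400 μL brought to 1.6 mL → factor 1600/400 = 4
Step 2: 20 μL + 220 μL = 240 μL total → factor 240/20 = 12
Step 3: 170 μL + 13 mL = 13170 μL total → factor 13170/170 = 77.471
Dilution factor to solution 1 = 4; to solution 3 = 3718.6
[solution 1]/[solution 3] = (factor to solution 3)/(factor to solution 1) = 3718.6/4 = 930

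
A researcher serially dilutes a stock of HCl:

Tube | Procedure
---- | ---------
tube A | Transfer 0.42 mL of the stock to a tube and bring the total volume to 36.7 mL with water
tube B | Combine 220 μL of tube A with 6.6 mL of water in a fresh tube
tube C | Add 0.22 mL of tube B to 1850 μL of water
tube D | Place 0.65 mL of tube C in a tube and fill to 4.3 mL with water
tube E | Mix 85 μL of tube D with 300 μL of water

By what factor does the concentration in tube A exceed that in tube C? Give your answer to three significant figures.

292

Step 1: 0.42 mL brought to 36.7 mL → factor 36.7/0.42 = 87.381
Step 2: 220 μL + 6.6 mL = 6820 μL total → factor 6820/220 = 31
Step 3: 0.22 mL + 1850 μL = 2.07 mL total → factor 2.07/0.22 = 9.4091
Dilution factor to tube A = 87.381; to tube C = 25487
[tube A]/[tube C] = (factor to tube C)/(factor to tube A) = 25487/87.381 = 292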